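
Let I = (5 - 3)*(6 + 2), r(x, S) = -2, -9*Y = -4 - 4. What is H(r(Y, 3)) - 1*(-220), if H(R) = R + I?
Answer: 234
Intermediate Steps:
Y = 8/9 (Y = -(-4 - 4)/9 = -1/9*(-8) = 8/9 ≈ 0.88889)
I = 16 (I = 2*8 = 16)
H(R) = 16 + R (H(R) = R + 16 = 16 + R)
H(r(Y, 3)) - 1*(-220) = (16 - 2) - 1*(-220) = 14 + 220 = 234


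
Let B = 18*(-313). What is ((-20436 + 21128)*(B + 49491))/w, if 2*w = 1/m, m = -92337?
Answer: -5604679351656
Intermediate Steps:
B = -5634
w = -1/184674 (w = (½)/(-92337) = (½)*(-1/92337) = -1/184674 ≈ -5.4149e-6)
((-20436 + 21128)*(B + 49491))/w = ((-20436 + 21128)*(-5634 + 49491))/(-1/184674) = (692*43857)*(-184674) = 30349044*(-184674) = -5604679351656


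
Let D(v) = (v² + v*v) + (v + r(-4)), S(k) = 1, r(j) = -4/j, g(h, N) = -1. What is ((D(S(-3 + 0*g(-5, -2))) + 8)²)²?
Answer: 20736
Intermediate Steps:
D(v) = 1 + v + 2*v² (D(v) = (v² + v*v) + (v - 4/(-4)) = (v² + v²) + (v - 4*(-¼)) = 2*v² + (v + 1) = 2*v² + (1 + v) = 1 + v + 2*v²)
((D(S(-3 + 0*g(-5, -2))) + 8)²)² = (((1 + 1 + 2*1²) + 8)²)² = (((1 + 1 + 2*1) + 8)²)² = (((1 + 1 + 2) + 8)²)² = ((4 + 8)²)² = (12²)² = 144² = 20736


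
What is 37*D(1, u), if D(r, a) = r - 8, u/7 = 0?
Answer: -259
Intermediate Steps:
u = 0 (u = 7*0 = 0)
D(r, a) = -8 + r
37*D(1, u) = 37*(-8 + 1) = 37*(-7) = -259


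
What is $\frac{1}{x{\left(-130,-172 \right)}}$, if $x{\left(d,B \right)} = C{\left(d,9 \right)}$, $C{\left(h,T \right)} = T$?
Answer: $\frac{1}{9} \approx 0.11111$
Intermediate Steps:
$x{\left(d,B \right)} = 9$
$\frac{1}{x{\left(-130,-172 \right)}} = \frac{1}{9}$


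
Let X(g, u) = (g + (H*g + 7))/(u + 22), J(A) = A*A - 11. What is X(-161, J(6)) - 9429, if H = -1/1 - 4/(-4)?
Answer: -443317/47 ≈ -9432.3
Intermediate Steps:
H = 0 (H = -1*1 - 4*(-¼) = -1 + 1 = 0)
J(A) = -11 + A² (J(A) = A² - 11 = -11 + A²)
X(g, u) = (7 + g)/(22 + u) (X(g, u) = (g + (0*g + 7))/(u + 22) = (g + (0 + 7))/(22 + u) = (g + 7)/(22 + u) = (7 + g)/(22 + u))
X(-161, J(6)) - 9429 = (7 - 161)/(22 + (-11 + 6²)) - 9429 = -154/(22 + (-11 + 36)) - 9429 = -154/(22 + 25) - 9429 = -154/47 - 9429 = -443317/47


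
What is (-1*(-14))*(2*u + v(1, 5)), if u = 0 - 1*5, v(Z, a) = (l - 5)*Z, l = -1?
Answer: -224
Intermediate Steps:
v(Z, a) = -6*Z (v(Z, a) = (-1 - 5)*Z = -6*Z)
u = -5 (u = 0 - 5 = -5)
(-1*(-14))*(2*u + v(1, 5)) = (-1*(-14))*(2*(-5) - 6*1) = 14*(-10 - 6) = 14*(-16) = -224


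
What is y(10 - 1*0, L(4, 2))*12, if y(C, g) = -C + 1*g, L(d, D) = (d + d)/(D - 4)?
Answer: -168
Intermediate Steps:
L(d, D) = 2*d/(-4 + D) (L(d, D) = (2*d)/(-4 + D) = 2*d/(-4 + D))
y(C, g) = g - C (y(C, g) = -C + g = g - C)
y(10 - 1*0, L(4, 2))*12 = (2*4/(-4 + 2) - (10 - 1*0))*12 = (2*4/(-2) - (10 + 0))*12 = (2*4*(-½) - 1*10)*12 = (-4 - 10)*12 = -14*12 = -168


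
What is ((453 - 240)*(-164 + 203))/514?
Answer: 8307/514 ≈ 16.161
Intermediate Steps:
((453 - 240)*(-164 + 203))/514 = (213*39)*(1/514) = 8307*(1/514) = 8307/514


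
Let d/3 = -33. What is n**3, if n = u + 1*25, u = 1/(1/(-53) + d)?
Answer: 2255667496513523/144537812992 ≈ 15606.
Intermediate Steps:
d = -99 (d = 3*(-33) = -99)
u = -53/5248 (u = 1/(1/(-53) - 99) = 1/(-1/53 - 99) = 1/(-5248/53) = -53/5248 ≈ -0.010099)
n = 131147/5248 (n = -53/5248 + 1*25 = -53/5248 + 25 = 131147/5248 ≈ 24.990)
n**3 = (131147/5248)**3 = 2255667496513523/144537812992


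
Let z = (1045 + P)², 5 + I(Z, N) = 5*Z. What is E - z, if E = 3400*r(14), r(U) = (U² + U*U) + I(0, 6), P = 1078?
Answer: -3191329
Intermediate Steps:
I(Z, N) = -5 + 5*Z
r(U) = -5 + 2*U² (r(U) = (U² + U*U) + (-5 + 5*0) = (U² + U²) + (-5 + 0) = 2*U² - 5 = -5 + 2*U²)
z = 4507129 (z = (1045 + 1078)² = 2123² = 4507129)
E = 1315800 (E = 3400*(-5 + 2*14²) = 3400*(-5 + 2*196) = 3400*(-5 + 392) = 3400*387 = 1315800)
E - z = 1315800 - 1*4507129 = 1315800 - 4507129 = -3191329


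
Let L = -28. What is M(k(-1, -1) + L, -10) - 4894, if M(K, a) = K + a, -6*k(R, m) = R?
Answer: -29591/6 ≈ -4931.8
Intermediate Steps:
k(R, m) = -R/6
M(k(-1, -1) + L, -10) - 4894 = ((-⅙*(-1) - 28) - 10) - 4894 = ((⅙ - 28) - 10) - 4894 = (-167/6 - 10) - 4894 = -227/6 - 4894 = -29591/6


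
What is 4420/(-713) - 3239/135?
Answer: -2906107/96255 ≈ -30.192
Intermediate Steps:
4420/(-713) - 3239/135 = 4420*(-1/713) - 3239*1/135 = -4420/713 - 3239/135 = -2906107/96255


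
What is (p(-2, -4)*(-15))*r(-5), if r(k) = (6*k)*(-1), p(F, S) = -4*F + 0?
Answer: -3600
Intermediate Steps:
p(F, S) = -4*F
r(k) = -6*k
(p(-2, -4)*(-15))*r(-5) = (-4*(-2)*(-15))*(-6*(-5)) = (8*(-15))*30 = -120*30 = -3600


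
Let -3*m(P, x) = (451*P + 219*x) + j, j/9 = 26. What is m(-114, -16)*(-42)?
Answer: -765576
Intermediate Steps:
j = 234 (j = 9*26 = 234)
m(P, x) = -78 - 73*x - 451*P/3 (m(P, x) = -((451*P + 219*x) + 234)/3 = -((219*x + 451*P) + 234)/3 = -(234 + 219*x + 451*P)/3 = -78 - 73*x - 451*P/3)
m(-114, -16)*(-42) = (-78 - 73*(-16) - 451/3*(-114))*(-42) = (-78 + 1168 + 17138)*(-42) = 18228*(-42) = -765576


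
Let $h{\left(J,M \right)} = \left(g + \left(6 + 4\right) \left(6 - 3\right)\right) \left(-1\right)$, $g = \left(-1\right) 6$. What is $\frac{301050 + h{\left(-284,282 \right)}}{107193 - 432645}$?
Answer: $- \frac{50171}{54242} \approx -0.92495$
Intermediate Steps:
$g = -6$
$h{\left(J,M \right)} = -24$ ($h{\left(J,M \right)} = \left(-6 + \left(6 + 4\right) \left(6 - 3\right)\right) \left(-1\right) = \left(-6 + 10 \cdot 3\right) \left(-1\right) = \left(-6 + 30\right) \left(-1\right) = 24 \left(-1\right) = -24$)
$\frac{301050 + h{\left(-284,282 \right)}}{107193 - 432645} = \frac{301050 - 24}{107193 - 432645} = \frac{301026}{-325452} = 301026 \left(- \frac{1}{325452}\right) = - \frac{50171}{54242}$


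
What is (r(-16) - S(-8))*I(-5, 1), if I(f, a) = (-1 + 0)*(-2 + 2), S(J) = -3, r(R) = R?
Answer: 0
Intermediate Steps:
I(f, a) = 0 (I(f, a) = -1*0 = 0)
(r(-16) - S(-8))*I(-5, 1) = (-16 - 1*(-3))*0 = (-16 + 3)*0 = -13*0 = 0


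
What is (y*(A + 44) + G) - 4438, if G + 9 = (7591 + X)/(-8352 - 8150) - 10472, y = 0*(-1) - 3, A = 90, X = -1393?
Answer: -126416670/8251 ≈ -15321.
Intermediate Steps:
y = -3 (y = 0 - 3 = -3)
G = -86481830/8251 (G = -9 + ((7591 - 1393)/(-8352 - 8150) - 10472) = -9 + (6198/(-16502) - 10472) = -9 + (6198*(-1/16502) - 10472) = -9 + (-3099/8251 - 10472) = -9 - 86407571/8251 = -86481830/8251 ≈ -10481.)
(y*(A + 44) + G) - 4438 = (-3*(90 + 44) - 86481830/8251) - 4438 = (-3*134 - 86481830/8251) - 4438 = (-402 - 86481830/8251) - 4438 = -89798732/8251 - 4438 = -126416670/8251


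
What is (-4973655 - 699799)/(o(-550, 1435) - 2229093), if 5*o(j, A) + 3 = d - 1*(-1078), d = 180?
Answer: 2836727/1114421 ≈ 2.5455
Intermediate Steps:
o(j, A) = 251 (o(j, A) = -3/5 + (180 - 1*(-1078))/5 = -3/5 + (180 + 1078)/5 = -3/5 + (1/5)*1258 = -3/5 + 1258/5 = 251)
(-4973655 - 699799)/(o(-550, 1435) - 2229093) = (-4973655 - 699799)/(251 - 2229093) = -5673454/(-2228842) = -5673454*(-1/2228842) = 2836727/1114421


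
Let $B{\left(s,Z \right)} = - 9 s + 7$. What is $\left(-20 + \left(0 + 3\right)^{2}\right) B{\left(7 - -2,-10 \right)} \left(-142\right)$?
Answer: $-115588$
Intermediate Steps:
$B{\left(s,Z \right)} = 7 - 9 s$
$\left(-20 + \left(0 + 3\right)^{2}\right) B{\left(7 - -2,-10 \right)} \left(-142\right) = \left(-20 + \left(0 + 3\right)^{2}\right) \left(7 - 9 \left(7 - -2\right)\right) \left(-142\right) = \left(-20 + 3^{2}\right) \left(7 - 9 \left(7 + 2\right)\right) \left(-142\right) = \left(-20 + 9\right) \left(7 - 81\right) \left(-142\right) = - 11 \left(7 - 81\right) \left(-142\right) = \left(-11\right) \left(-74\right) \left(-142\right) = 814 \left(-142\right) = -115588$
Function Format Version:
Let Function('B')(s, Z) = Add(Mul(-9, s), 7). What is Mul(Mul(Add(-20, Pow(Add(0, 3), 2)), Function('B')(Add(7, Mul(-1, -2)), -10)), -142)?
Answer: -115588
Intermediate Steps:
Function('B')(s, Z) = Add(7, Mul(-9, s))
Mul(Mul(Add(-20, Pow(Add(0, 3), 2)), Function('B')(Add(7, Mul(-1, -2)), -10)), -142) = Mul(Mul(Add(-20, Pow(Add(0, 3), 2)), Add(7, Mul(-9, Add(7, Mul(-1, -2))))), -142) = Mul(Mul(Add(-20, Pow(3, 2)), Add(7, Mul(-9, Add(7, 2)))), -142) = Mul(Mul(Add(-20, 9), Add(7, Mul(-9, 9))), -142) = Mul(Mul(-11, Add(7, -81)), -142) = Mul(Mul(-11, -74), -142) = Mul(814, -142) = -115588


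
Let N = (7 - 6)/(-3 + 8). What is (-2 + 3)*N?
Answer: ⅕ ≈ 0.20000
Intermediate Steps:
N = ⅕ (N = 1/5 = 1*(⅕) = ⅕ ≈ 0.20000)
(-2 + 3)*N = (-2 + 3)*(⅕) = 1*(⅕) = ⅕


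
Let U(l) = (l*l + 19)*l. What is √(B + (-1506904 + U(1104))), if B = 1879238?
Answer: √1345966174 ≈ 36687.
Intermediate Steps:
U(l) = l*(19 + l²) (U(l) = (l² + 19)*l = (19 + l²)*l = l*(19 + l²))
√(B + (-1506904 + U(1104))) = √(1879238 + (-1506904 + 1104*(19 + 1104²))) = √(1879238 + (-1506904 + 1104*(19 + 1218816))) = √(1879238 + (-1506904 + 1104*1218835)) = √(1879238 + (-1506904 + 1345593840)) = √(1879238 + 1344086936) = √1345966174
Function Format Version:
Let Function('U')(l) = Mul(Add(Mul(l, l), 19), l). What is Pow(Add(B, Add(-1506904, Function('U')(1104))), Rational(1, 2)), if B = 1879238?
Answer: Pow(1345966174, Rational(1, 2)) ≈ 36687.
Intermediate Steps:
Function('U')(l) = Mul(l, Add(19, Pow(l, 2))) (Function('U')(l) = Mul(Add(Pow(l, 2), 19), l) = Mul(Add(19, Pow(l, 2)), l) = Mul(l, Add(19, Pow(l, 2))))
Pow(Add(B, Add(-1506904, Function('U')(1104))), Rational(1, 2)) = Pow(Add(1879238, Add(-1506904, Mul(1104, Add(19, Pow(1104, 2))))), Rational(1, 2)) = Pow(Add(1879238, Add(-1506904, Mul(1104, Add(19, 1218816)))), Rational(1, 2)) = Pow(Add(1879238, Add(-1506904, Mul(1104, 1218835))), Rational(1, 2)) = Pow(Add(1879238, Add(-1506904, 1345593840)), Rational(1, 2)) = Pow(Add(1879238, 1344086936), Rational(1, 2)) = Pow(1345966174, Rational(1, 2))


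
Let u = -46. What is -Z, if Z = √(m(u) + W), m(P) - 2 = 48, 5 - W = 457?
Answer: -I*√402 ≈ -20.05*I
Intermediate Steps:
W = -452 (W = 5 - 1*457 = 5 - 457 = -452)
m(P) = 50 (m(P) = 2 + 48 = 50)
Z = I*√402 (Z = √(50 - 452) = √(-402) = I*√402 ≈ 20.05*I)
-Z = -I*√402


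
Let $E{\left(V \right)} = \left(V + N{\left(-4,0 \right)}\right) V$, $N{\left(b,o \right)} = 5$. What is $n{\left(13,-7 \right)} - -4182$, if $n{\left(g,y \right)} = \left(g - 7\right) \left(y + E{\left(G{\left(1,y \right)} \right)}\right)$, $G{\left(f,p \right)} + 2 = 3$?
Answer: $4176$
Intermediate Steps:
$G{\left(f,p \right)} = 1$ ($G{\left(f,p \right)} = -2 + 3 = 1$)
$E{\left(V \right)} = V \left(5 + V\right)$ ($E{\left(V \right)} = \left(V + 5\right) V = \left(5 + V\right) V = V \left(5 + V\right)$)
$n{\left(g,y \right)} = \left(-7 + g\right) \left(6 + y\right)$ ($n{\left(g,y \right)} = \left(g - 7\right) \left(y + 1 \left(5 + 1\right)\right) = \left(-7 + g\right) \left(y + 1 \cdot 6\right) = \left(-7 + g\right) \left(y + 6\right) = \left(-7 + g\right) \left(6 + y\right)$)
$n{\left(13,-7 \right)} - -4182 = \left(-42 - -49 + 6 \cdot 13 + 13 \left(-7\right)\right) - -4182 = \left(-42 + 49 + 78 - 91\right) + 4182 = -6 + 4182 = 4176$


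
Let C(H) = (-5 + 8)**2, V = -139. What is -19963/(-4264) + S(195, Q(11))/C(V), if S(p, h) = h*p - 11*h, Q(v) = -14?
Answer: -10804397/38376 ≈ -281.54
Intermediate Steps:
C(H) = 9 (C(H) = 3**2 = 9)
S(p, h) = -11*h + h*p
-19963/(-4264) + S(195, Q(11))/C(V) = -19963/(-4264) - 14*(-11 + 195)/9 = -19963*(-1/4264) - 14*184*(1/9) = 19963/4264 - 2576*1/9 = 19963/4264 - 2576/9 = -10804397/38376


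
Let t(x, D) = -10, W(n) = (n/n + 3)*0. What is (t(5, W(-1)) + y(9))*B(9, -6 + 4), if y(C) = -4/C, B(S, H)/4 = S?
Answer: -376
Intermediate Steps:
W(n) = 0 (W(n) = (1 + 3)*0 = 4*0 = 0)
B(S, H) = 4*S
(t(5, W(-1)) + y(9))*B(9, -6 + 4) = (-10 - 4/9)*(4*9) = (-10 - 4*1/9)*36 = (-10 - 4/9)*36 = -94/9*36 = -376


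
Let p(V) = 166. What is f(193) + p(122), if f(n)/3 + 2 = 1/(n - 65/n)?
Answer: 5950019/37184 ≈ 160.02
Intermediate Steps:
f(n) = -6 + 3/(n - 65/n)
f(193) + p(122) = 3*(130 + 193 - 2*193**2)/(-65 + 193**2) + 166 = 3*(130 + 193 - 2*37249)/(-65 + 37249) + 166 = 3*(130 + 193 - 74498)/37184 + 166 = 3*(1/37184)*(-74175) + 166 = -222525/37184 + 166 = 5950019/37184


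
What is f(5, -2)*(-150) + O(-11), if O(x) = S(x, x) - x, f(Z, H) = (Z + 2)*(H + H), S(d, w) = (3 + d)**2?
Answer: 4275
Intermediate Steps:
f(Z, H) = 2*H*(2 + Z) (f(Z, H) = (2 + Z)*(2*H) = 2*H*(2 + Z))
O(x) = (3 + x)**2 - x
f(5, -2)*(-150) + O(-11) = (2*(-2)*(2 + 5))*(-150) + ((3 - 11)**2 - 1*(-11)) = (2*(-2)*7)*(-150) + ((-8)**2 + 11) = -28*(-150) + (64 + 11) = 4200 + 75 = 4275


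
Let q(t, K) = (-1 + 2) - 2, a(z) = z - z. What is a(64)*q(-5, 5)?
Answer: 0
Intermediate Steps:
a(z) = 0
q(t, K) = -1 (q(t, K) = 1 - 2 = -1)
a(64)*q(-5, 5) = 0*(-1) = 0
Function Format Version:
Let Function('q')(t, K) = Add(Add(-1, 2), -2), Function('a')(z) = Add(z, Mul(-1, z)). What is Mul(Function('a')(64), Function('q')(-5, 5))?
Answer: 0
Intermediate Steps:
Function('a')(z) = 0
Function('q')(t, K) = -1 (Function('q')(t, K) = Add(1, -2) = -1)
Mul(Function('a')(64), Function('q')(-5, 5)) = Mul(0, -1) = 0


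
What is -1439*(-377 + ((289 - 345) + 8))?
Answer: 611575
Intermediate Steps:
-1439*(-377 + ((289 - 345) + 8)) = -1439*(-377 + (-56 + 8)) = -1439*(-377 - 48) = -1439*(-425) = 611575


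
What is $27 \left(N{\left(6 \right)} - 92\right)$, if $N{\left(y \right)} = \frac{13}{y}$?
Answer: $- \frac{4851}{2} \approx -2425.5$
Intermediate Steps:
$27 \left(N{\left(6 \right)} - 92\right) = 27 \left(\frac{13}{6} - 92\right) = 27 \left(- \frac{539}{6}\right) = - \frac{4851}{2}$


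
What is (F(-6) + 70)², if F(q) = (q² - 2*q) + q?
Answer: 12544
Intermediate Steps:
F(q) = q² - q
(F(-6) + 70)² = (-6*(-1 - 6) + 70)² = (-6*(-7) + 70)² = (42 + 70)² = 112² = 12544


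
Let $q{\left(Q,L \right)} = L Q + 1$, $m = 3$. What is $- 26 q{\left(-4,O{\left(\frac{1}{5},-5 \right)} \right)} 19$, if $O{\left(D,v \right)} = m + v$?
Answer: $-4446$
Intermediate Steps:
$O{\left(D,v \right)} = 3 + v$
$q{\left(Q,L \right)} = 1 + L Q$
$- 26 q{\left(-4,O{\left(\frac{1}{5},-5 \right)} \right)} 19 = - 26 \left(1 + \left(3 - 5\right) \left(-4\right)\right) 19 = - 26 \left(1 - -8\right) 19 = - 26 \left(1 + 8\right) 19 = \left(-26\right) 9 \cdot 19 = \left(-234\right) 19 = -4446$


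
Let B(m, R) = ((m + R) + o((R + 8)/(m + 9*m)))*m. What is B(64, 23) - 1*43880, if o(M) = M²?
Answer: -245195839/6400 ≈ -38312.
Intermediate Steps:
B(m, R) = m*(R + m + (8 + R)²/(100*m²)) (B(m, R) = ((m + R) + ((R + 8)/(m + 9*m))²)*m = ((R + m) + ((8 + R)/((10*m)))²)*m = ((R + m) + ((8 + R)*(1/(10*m)))²)*m = ((R + m) + ((8 + R)/(10*m))²)*m = ((R + m) + (8 + R)²/(100*m²))*m = (R + m + (8 + R)²/(100*m²))*m = m*(R + m + (8 + R)²/(100*m²)))
B(64, 23) - 1*43880 = (64² + 23*64 + (1/100)*(8 + 23)²/64) - 1*43880 = (4096 + 1472 + (1/100)*(1/64)*31²) - 43880 = (4096 + 1472 + (1/100)*(1/64)*961) - 43880 = (4096 + 1472 + 961/6400) - 43880 = 35636161/6400 - 43880 = -245195839/6400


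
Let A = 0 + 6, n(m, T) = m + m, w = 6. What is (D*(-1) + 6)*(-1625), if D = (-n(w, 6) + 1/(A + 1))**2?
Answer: 10716875/49 ≈ 2.1871e+5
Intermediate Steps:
n(m, T) = 2*m
A = 6
D = 6889/49 (D = (-2*6 + 1/(6 + 1))**2 = (-1*12 + 1/7)**2 = (-12 + 1/7)**2 = (-83/7)**2 = 6889/49 ≈ 140.59)
(D*(-1) + 6)*(-1625) = ((6889/49)*(-1) + 6)*(-1625) = (-6889/49 + 6)*(-1625) = -6595/49*(-1625) = 10716875/49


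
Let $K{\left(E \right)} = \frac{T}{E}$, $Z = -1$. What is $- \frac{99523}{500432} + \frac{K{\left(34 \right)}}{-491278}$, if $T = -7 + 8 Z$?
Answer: $- \frac{415592536729}{2089735472816} \approx -0.19887$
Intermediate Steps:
$T = -15$ ($T = -7 + 8 \left(-1\right) = -7 - 8 = -15$)
$K{\left(E \right)} = - \frac{15}{E}$
$- \frac{99523}{500432} + \frac{K{\left(34 \right)}}{-491278} = - \frac{99523}{500432} + \frac{\left(-15\right) \frac{1}{34}}{-491278} = \left(-99523\right) \frac{1}{500432} + \left(-15\right) \frac{1}{34} \left(- \frac{1}{491278}\right) = - \frac{99523}{500432} - - \frac{15}{16703452} = - \frac{99523}{500432} + \frac{15}{16703452} = - \frac{415592536729}{2089735472816}$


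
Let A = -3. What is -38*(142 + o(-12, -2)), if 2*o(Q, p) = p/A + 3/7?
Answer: -113753/21 ≈ -5416.8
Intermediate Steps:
o(Q, p) = 3/14 - p/6 (o(Q, p) = (p/(-3) + 3/7)/2 = (p*(-⅓) + 3*(⅐))/2 = (-p/3 + 3/7)/2 = (3/7 - p/3)/2 = 3/14 - p/6)
-38*(142 + o(-12, -2)) = -38*(142 + (3/14 - ⅙*(-2))) = -38*(142 + (3/14 + ⅓)) = -38*(142 + 23/42) = -38*5987/42 = -113753/21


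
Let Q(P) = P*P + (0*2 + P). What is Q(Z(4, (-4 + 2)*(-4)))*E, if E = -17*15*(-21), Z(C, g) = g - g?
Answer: 0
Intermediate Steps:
Z(C, g) = 0
E = 5355 (E = -255*(-21) = 5355)
Q(P) = P + P² (Q(P) = P² + (0 + P) = P² + P = P + P²)
Q(Z(4, (-4 + 2)*(-4)))*E = (0*(1 + 0))*5355 = (0*1)*5355 = 0*5355 = 0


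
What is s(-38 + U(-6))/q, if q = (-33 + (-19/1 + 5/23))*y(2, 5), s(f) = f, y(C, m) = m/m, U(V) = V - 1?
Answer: 345/397 ≈ 0.86902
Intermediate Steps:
U(V) = -1 + V
y(C, m) = 1
q = -1191/23 (q = (-33 + (-19/1 + 5/23))*1 = (-33 + (-19*1 + 5*(1/23)))*1 = (-33 + (-19 + 5/23))*1 = (-33 - 432/23)*1 = -1191/23*1 = -1191/23 ≈ -51.783)
s(-38 + U(-6))/q = (-38 + (-1 - 6))/(-1191/23) = (-38 - 7)*(-23/1191) = -45*(-23/1191) = 345/397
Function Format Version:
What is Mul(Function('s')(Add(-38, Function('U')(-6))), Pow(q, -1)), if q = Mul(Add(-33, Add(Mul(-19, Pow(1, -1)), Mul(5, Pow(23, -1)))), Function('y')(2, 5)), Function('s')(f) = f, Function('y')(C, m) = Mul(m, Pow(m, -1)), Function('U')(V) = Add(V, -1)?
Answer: Rational(345, 397) ≈ 0.86902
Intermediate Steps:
Function('U')(V) = Add(-1, V)
Function('y')(C, m) = 1
q = Rational(-1191, 23) (q = Mul(Add(-33, Add(Mul(-19, Pow(1, -1)), Mul(5, Pow(23, -1)))), 1) = Mul(Add(-33, Add(Mul(-19, 1), Mul(5, Rational(1, 23)))), 1) = Mul(Add(-33, Add(-19, Rational(5, 23))), 1) = Mul(Add(-33, Rational(-432, 23)), 1) = Mul(Rational(-1191, 23), 1) = Rational(-1191, 23) ≈ -51.783)
Mul(Function('s')(Add(-38, Function('U')(-6))), Pow(q, -1)) = Mul(Add(-38, Add(-1, -6)), Pow(Rational(-1191, 23), -1)) = Mul(Add(-38, -7), Rational(-23, 1191)) = Mul(-45, Rational(-23, 1191)) = Rational(345, 397)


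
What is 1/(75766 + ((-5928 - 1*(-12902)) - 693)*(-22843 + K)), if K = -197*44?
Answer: -1/197844825 ≈ -5.0545e-9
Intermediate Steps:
K = -8668
1/(75766 + ((-5928 - 1*(-12902)) - 693)*(-22843 + K)) = 1/(75766 + ((-5928 - 1*(-12902)) - 693)*(-22843 - 8668)) = 1/(75766 + ((-5928 + 12902) - 693)*(-31511)) = 1/(75766 + (6974 - 693)*(-31511)) = 1/(75766 + 6281*(-31511)) = 1/(75766 - 197920591) = 1/(-197844825) = -1/197844825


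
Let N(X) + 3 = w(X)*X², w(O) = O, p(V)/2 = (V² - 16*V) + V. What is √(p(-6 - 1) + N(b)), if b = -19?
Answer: I*√6554 ≈ 80.957*I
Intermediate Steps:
p(V) = -30*V + 2*V² (p(V) = 2*((V² - 16*V) + V) = 2*(V² - 15*V) = -30*V + 2*V²)
N(X) = -3 + X³ (N(X) = -3 + X*X² = -3 + X³)
√(p(-6 - 1) + N(b)) = √(2*(-6 - 1)*(-15 + (-6 - 1)) + (-3 + (-19)³)) = √(2*(-7)*(-15 - 7) + (-3 - 6859)) = √(2*(-7)*(-22) - 6862) = √(308 - 6862) = √(-6554) = I*√6554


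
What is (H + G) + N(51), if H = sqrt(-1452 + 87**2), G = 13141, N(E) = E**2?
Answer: 15742 + sqrt(6117) ≈ 15820.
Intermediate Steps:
H = sqrt(6117) (H = sqrt(-1452 + 7569) = sqrt(6117) ≈ 78.211)
(H + G) + N(51) = (sqrt(6117) + 13141) + 51**2 = (13141 + sqrt(6117)) + 2601 = 15742 + sqrt(6117)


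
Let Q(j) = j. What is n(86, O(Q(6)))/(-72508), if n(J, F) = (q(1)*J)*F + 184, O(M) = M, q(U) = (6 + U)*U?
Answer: -949/18127 ≈ -0.052353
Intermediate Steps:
q(U) = U*(6 + U)
n(J, F) = 184 + 7*F*J (n(J, F) = ((1*(6 + 1))*J)*F + 184 = ((1*7)*J)*F + 184 = (7*J)*F + 184 = 7*F*J + 184 = 184 + 7*F*J)
n(86, O(Q(6)))/(-72508) = (184 + 7*6*86)/(-72508) = (184 + 3612)*(-1/72508) = 3796*(-1/72508) = -949/18127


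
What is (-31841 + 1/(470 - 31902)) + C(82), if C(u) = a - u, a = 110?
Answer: -999946217/31432 ≈ -31813.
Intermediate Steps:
C(u) = 110 - u
(-31841 + 1/(470 - 31902)) + C(82) = (-31841 + 1/(470 - 31902)) + (110 - 1*82) = (-31841 + 1/(-31432)) + (110 - 82) = (-31841 - 1/31432) + 28 = -1000826313/31432 + 28 = -999946217/31432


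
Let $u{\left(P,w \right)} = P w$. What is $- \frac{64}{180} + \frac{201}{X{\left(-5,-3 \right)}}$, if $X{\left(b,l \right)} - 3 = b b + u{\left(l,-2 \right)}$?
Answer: $\frac{8501}{1530} \approx 5.5562$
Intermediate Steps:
$X{\left(b,l \right)} = 3 + b^{2} - 2 l$ ($X{\left(b,l \right)} = 3 + \left(b b + l \left(-2\right)\right) = 3 + \left(b^{2} - 2 l\right) = 3 + b^{2} - 2 l$)
$- \frac{64}{180} + \frac{201}{X{\left(-5,-3 \right)}} = - \frac{64}{180} + \frac{201}{3 + \left(-5\right)^{2} - -6} = \left(-64\right) \frac{1}{180} + \frac{201}{3 + 25 + 6} = - \frac{16}{45} + \frac{201}{34} = \frac{8501}{1530}$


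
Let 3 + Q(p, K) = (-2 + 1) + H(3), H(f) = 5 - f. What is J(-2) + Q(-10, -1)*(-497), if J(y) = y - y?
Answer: 994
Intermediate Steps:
J(y) = 0
Q(p, K) = -2 (Q(p, K) = -3 + ((-2 + 1) + (5 - 1*3)) = -3 + (-1 + (5 - 3)) = -3 + (-1 + 2) = -3 + 1 = -2)
J(-2) + Q(-10, -1)*(-497) = 0 - 2*(-497) = 0 + 994 = 994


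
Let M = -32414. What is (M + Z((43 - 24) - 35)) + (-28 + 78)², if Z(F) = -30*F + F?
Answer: -29450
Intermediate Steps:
Z(F) = -29*F
(M + Z((43 - 24) - 35)) + (-28 + 78)² = (-32414 - 29*((43 - 24) - 35)) + (-28 + 78)² = (-32414 - 29*(19 - 35)) + 50² = (-32414 - 29*(-16)) + 2500 = (-32414 + 464) + 2500 = -31950 + 2500 = -29450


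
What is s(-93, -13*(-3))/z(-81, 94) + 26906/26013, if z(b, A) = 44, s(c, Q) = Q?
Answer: 2198371/1144572 ≈ 1.9207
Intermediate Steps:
s(-93, -13*(-3))/z(-81, 94) + 26906/26013 = -13*(-3)/44 + 26906/26013 = 39*(1/44) + 26906*(1/26013) = 39/44 + 26906/26013 = 2198371/1144572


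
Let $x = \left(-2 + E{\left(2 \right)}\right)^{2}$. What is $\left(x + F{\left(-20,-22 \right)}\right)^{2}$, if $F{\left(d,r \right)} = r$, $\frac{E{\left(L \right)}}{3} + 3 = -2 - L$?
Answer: $257049$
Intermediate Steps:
$E{\left(L \right)} = -15 - 3 L$ ($E{\left(L \right)} = -9 + 3 \left(-2 - L\right) = -9 - \left(6 + 3 L\right) = -15 - 3 L$)
$x = 529$ ($x = \left(-2 - 21\right)^{2} = \left(-23\right)^{2} = 529$)
$\left(x + F{\left(-20,-22 \right)}\right)^{2} = \left(529 - 22\right)^{2} = 507^{2} = 257049$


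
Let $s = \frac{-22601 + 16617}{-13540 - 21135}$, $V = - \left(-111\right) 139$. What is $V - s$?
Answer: $\frac{534994591}{34675} \approx 15429.0$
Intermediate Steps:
$V = 15429$ ($V = \left(-1\right) \left(-15429\right) = 15429$)
$s = \frac{5984}{34675}$ ($s = - \frac{5984}{-34675} = \left(-5984\right) \left(- \frac{1}{34675}\right) = \frac{5984}{34675} \approx 0.17257$)
$V - s = 15429 - \frac{5984}{34675} = \frac{534994591}{34675}$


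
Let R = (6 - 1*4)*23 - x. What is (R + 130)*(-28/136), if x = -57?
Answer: -1631/34 ≈ -47.971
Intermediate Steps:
R = 103 (R = (6 - 1*4)*23 - 1*(-57) = (6 - 4)*23 + 57 = 2*23 + 57 = 46 + 57 = 103)
(R + 130)*(-28/136) = (103 + 130)*(-28/136) = 233*(-28*1/136) = 233*(-7/34) = -1631/34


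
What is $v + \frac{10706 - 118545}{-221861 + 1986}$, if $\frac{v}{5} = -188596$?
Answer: $- \frac{207337619661}{219875} \approx -9.4298 \cdot 10^{5}$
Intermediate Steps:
$v = -942980$ ($v = 5 \left(-188596\right) = -942980$)
$v + \frac{10706 - 118545}{-221861 + 1986} = -942980 + \frac{10706 - 118545}{-221861 + 1986} = -942980 - \frac{107839}{-219875} = -942980 - - \frac{107839}{219875} = -942980 + \frac{107839}{219875} = - \frac{207337619661}{219875}$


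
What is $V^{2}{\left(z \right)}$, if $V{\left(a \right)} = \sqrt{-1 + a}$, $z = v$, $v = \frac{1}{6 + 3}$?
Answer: $- \frac{8}{9} \approx -0.88889$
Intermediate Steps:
$v = \frac{1}{9} \approx 0.11111$
$z = \frac{1}{9} \approx 0.11111$
$V^{2}{\left(z \right)} = \left(\sqrt{-1 + \frac{1}{9}}\right)^{2} = \left(\sqrt{- \frac{8}{9}}\right)^{2} = \left(\frac{2 i \sqrt{2}}{3}\right)^{2} = - \frac{8}{9}$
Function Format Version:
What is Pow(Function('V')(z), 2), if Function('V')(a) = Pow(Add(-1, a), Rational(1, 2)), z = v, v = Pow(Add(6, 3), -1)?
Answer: Rational(-8, 9) ≈ -0.88889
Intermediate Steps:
v = Rational(1, 9) (v = Pow(9, -1) = Rational(1, 9) ≈ 0.11111)
z = Rational(1, 9) ≈ 0.11111
Pow(Function('V')(z), 2) = Pow(Pow(Add(-1, Rational(1, 9)), Rational(1, 2)), 2) = Pow(Pow(Rational(-8, 9), Rational(1, 2)), 2) = Pow(Mul(Rational(2, 3), I, Pow(2, Rational(1, 2))), 2) = Rational(-8, 9)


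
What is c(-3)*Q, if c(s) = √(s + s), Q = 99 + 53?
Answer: 152*I*√6 ≈ 372.32*I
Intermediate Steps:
Q = 152
c(s) = √2*√s (c(s) = √(2*s) = √2*√s)
c(-3)*Q = (√2*√(-3))*152 = (√2*(I*√3))*152 = (I*√6)*152 = 152*I*√6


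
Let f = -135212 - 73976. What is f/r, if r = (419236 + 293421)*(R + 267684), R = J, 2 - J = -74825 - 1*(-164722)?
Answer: -209188/126702575373 ≈ -1.6510e-6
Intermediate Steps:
f = -209188
J = -89895 (J = 2 - (-74825 - 1*(-164722)) = 2 - (-74825 + 164722) = 2 - 1*89897 = 2 - 89897 = -89895)
R = -89895
r = 126702575373 (r = (419236 + 293421)*(-89895 + 267684) = 712657*177789 = 126702575373)
f/r = -209188/126702575373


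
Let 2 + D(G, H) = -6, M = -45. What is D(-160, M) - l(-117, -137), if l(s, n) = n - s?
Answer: 12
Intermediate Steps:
D(G, H) = -8 (D(G, H) = -2 - 6 = -8)
D(-160, M) - l(-117, -137) = -8 - (-137 - 1*(-117)) = -8 - (-137 + 117) = -8 - 1*(-20) = -8 + 20 = 12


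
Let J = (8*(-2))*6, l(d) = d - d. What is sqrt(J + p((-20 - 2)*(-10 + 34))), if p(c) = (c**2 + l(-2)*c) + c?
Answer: 4*sqrt(17385) ≈ 527.41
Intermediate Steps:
l(d) = 0
p(c) = c + c**2 (p(c) = (c**2 + 0*c) + c = (c**2 + 0) + c = c**2 + c = c + c**2)
J = -96 (J = -16*6 = -96)
sqrt(J + p((-20 - 2)*(-10 + 34))) = sqrt(-96 + ((-20 - 2)*(-10 + 34))*(1 + (-20 - 2)*(-10 + 34))) = sqrt(-96 + (-22*24)*(1 - 22*24)) = sqrt(-96 - 528*(1 - 528)) = sqrt(-96 - 528*(-527)) = sqrt(-96 + 278256) = sqrt(278160) = 4*sqrt(17385)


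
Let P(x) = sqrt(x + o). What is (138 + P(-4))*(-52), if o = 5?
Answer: -7228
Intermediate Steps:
P(x) = sqrt(5 + x) (P(x) = sqrt(x + 5) = sqrt(5 + x))
(138 + P(-4))*(-52) = (138 + sqrt(5 - 4))*(-52) = (138 + sqrt(1))*(-52) = (138 + 1)*(-52) = 139*(-52) = -7228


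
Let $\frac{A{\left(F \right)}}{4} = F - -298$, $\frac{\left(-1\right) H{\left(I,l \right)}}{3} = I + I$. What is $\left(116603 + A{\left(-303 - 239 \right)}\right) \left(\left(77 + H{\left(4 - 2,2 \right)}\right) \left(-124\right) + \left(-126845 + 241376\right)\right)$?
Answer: $12310922317$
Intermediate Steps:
$H{\left(I,l \right)} = - 6 I$ ($H{\left(I,l \right)} = - 3 \left(I + I\right) = - 3 \cdot 2 I = - 6 I$)
$A{\left(F \right)} = 1192 + 4 F$ ($A{\left(F \right)} = 4 \left(F - -298\right) = 4 \left(F + 298\right) = 4 \left(298 + F\right) = 1192 + 4 F$)
$\left(116603 + A{\left(-303 - 239 \right)}\right) \left(\left(77 + H{\left(4 - 2,2 \right)}\right) \left(-124\right) + \left(-126845 + 241376\right)\right) = \left(116603 + \left(1192 + 4 \left(-303 - 239\right)\right)\right) \left(\left(77 - 6 \left(4 - 2\right)\right) \left(-124\right) + \left(-126845 + 241376\right)\right) = \left(116603 + \left(1192 + 4 \left(-303 - 239\right)\right)\right) \left(\left(77 - 6 \left(4 - 2\right)\right) \left(-124\right) + 114531\right) = \left(116603 + \left(1192 + 4 \left(-542\right)\right)\right) \left(\left(77 - 12\right) \left(-124\right) + 114531\right) = \left(116603 + \left(1192 - 2168\right)\right) \left(\left(77 - 12\right) \left(-124\right) + 114531\right) = \left(116603 - 976\right) \left(65 \left(-124\right) + 114531\right) = 115627 \left(-8060 + 114531\right) = 115627 \cdot 106471 = 12310922317$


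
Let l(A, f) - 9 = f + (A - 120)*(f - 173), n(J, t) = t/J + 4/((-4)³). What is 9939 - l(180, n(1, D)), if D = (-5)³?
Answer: 447021/16 ≈ 27939.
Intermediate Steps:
D = -125
n(J, t) = -1/16 + t/J (n(J, t) = t/J + 4/(-64) = t/J + 4*(-1/64) = t/J - 1/16 = -1/16 + t/J)
l(A, f) = 9 + f + (-173 + f)*(-120 + A) (l(A, f) = 9 + (f + (A - 120)*(f - 173)) = 9 + (f + (-120 + A)*(-173 + f)) = 9 + (f + (-173 + f)*(-120 + A)) = 9 + f + (-173 + f)*(-120 + A))
9939 - l(180, n(1, D)) = 9939 - (20769 - 173*180 - 119*(-125 - 1/16*1)/1 + 180*((-125 - 1/16*1)/1)) = 9939 - (20769 - 31140 - 119*(-125 - 1/16) + 180*(1*(-125 - 1/16))) = 9939 - (20769 - 31140 - 119*(-2001)/16 + 180*(1*(-2001/16))) = 9939 - (20769 - 31140 - 119*(-2001/16) + 180*(-2001/16)) = 9939 - (20769 - 31140 + 238119/16 - 90045/4) = 9939 - 1*(-287997/16) = 9939 + 287997/16 = 447021/16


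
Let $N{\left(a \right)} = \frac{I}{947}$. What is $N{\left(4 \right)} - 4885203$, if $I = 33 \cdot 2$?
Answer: $- \frac{4626287175}{947} \approx -4.8852 \cdot 10^{6}$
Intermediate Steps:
$I = 66$
$N{\left(a \right)} = \frac{66}{947}$
$N{\left(4 \right)} - 4885203 = \frac{66}{947} - 4885203 = - \frac{4626287175}{947}$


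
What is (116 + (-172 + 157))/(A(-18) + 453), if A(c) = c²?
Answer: 101/777 ≈ 0.12999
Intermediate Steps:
(116 + (-172 + 157))/(A(-18) + 453) = (116 + (-172 + 157))/((-18)² + 453) = (116 - 15)/(324 + 453) = 101/777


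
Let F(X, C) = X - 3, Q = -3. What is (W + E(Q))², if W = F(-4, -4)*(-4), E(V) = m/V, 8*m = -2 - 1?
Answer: 50625/64 ≈ 791.02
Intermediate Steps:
m = -3/8 (m = (-2 - 1)/8 = (⅛)*(-3) = -3/8 ≈ -0.37500)
F(X, C) = -3 + X
E(V) = -3/(8*V)
W = 28 (W = (-3 - 4)*(-4) = -7*(-4) = 28)
(W + E(Q))² = (28 - 3/8/(-3))² = (28 - 3/8*(-⅓))² = (28 + ⅛)² = (225/8)² = 50625/64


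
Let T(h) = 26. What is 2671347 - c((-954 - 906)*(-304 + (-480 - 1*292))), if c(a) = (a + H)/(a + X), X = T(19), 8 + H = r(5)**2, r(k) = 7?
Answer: 5346394485541/2001386 ≈ 2.6713e+6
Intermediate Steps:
H = 41 (H = -8 + 7**2 = -8 + 49 = 41)
X = 26
c(a) = (41 + a)/(26 + a) (c(a) = (a + 41)/(a + 26) = (41 + a)/(26 + a))
2671347 - c((-954 - 906)*(-304 + (-480 - 1*292))) = 2671347 - (41 + (-954 - 906)*(-304 + (-480 - 1*292)))/(26 + (-954 - 906)*(-304 + (-480 - 1*292))) = 2671347 - (41 - 1860*(-304 + (-480 - 292)))/(26 - 1860*(-304 + (-480 - 292))) = 2671347 - (41 - 1860*(-304 - 772))/(26 - 1860*(-304 - 772)) = 2671347 - (41 - 1860*(-1076))/(26 - 1860*(-1076)) = 2671347 - (41 + 2001360)/(26 + 2001360) = 2671347 - 2001401/2001386 = 5346394485541/2001386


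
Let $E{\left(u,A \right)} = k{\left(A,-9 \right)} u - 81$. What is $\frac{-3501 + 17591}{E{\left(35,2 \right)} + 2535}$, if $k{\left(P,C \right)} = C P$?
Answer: $\frac{7045}{912} \approx 7.7248$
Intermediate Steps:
$E{\left(u,A \right)} = -81 - 9 A u$ ($E{\left(u,A \right)} = - 9 A u - 81 = -81 - 9 A u$)
$\frac{-3501 + 17591}{E{\left(35,2 \right)} + 2535} = \frac{-3501 + 17591}{\left(-81 - 18 \cdot 35\right) + 2535} = \frac{14090}{\left(-81 - 630\right) + 2535} = \frac{14090}{-711 + 2535} = \frac{14090}{1824} = 14090 \cdot \frac{1}{1824} = \frac{7045}{912}$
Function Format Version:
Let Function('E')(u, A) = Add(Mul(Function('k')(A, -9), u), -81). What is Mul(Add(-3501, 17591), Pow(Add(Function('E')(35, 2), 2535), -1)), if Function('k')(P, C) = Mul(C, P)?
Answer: Rational(7045, 912) ≈ 7.7248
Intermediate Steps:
Function('E')(u, A) = Add(-81, Mul(-9, A, u)) (Function('E')(u, A) = Add(Mul(Mul(-9, A), u), -81) = Add(Mul(-9, A, u), -81) = Add(-81, Mul(-9, A, u)))
Mul(Add(-3501, 17591), Pow(Add(Function('E')(35, 2), 2535), -1)) = Mul(Add(-3501, 17591), Pow(Add(Add(-81, Mul(-9, 2, 35)), 2535), -1)) = Mul(14090, Pow(Add(Add(-81, -630), 2535), -1)) = Mul(14090, Pow(Add(-711, 2535), -1)) = Mul(14090, Pow(1824, -1)) = Mul(14090, Rational(1, 1824)) = Rational(7045, 912)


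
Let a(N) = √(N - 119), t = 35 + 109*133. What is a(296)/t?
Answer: √177/14532 ≈ 0.00091551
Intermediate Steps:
t = 14532 (t = 35 + 14497 = 14532)
a(N) = √(-119 + N)
a(296)/t = √(-119 + 296)/14532 = √177*(1/14532) = √177/14532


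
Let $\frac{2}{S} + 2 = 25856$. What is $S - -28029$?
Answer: $\frac{362330884}{12927} \approx 28029.0$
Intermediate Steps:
$S = \frac{1}{12927}$ ($S = \frac{2}{-2 + 25856} = \frac{2}{25854} = 2 \cdot \frac{1}{25854} = \frac{1}{12927} \approx 7.7358 \cdot 10^{-5}$)
$S - -28029 = \frac{1}{12927} - -28029 = \frac{1}{12927} + 28029 = \frac{362330884}{12927}$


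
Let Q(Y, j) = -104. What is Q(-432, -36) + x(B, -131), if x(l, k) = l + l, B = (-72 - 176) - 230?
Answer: -1060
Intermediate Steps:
B = -478 (B = -248 - 230 = -478)
x(l, k) = 2*l
Q(-432, -36) + x(B, -131) = -104 + 2*(-478) = -104 - 956 = -1060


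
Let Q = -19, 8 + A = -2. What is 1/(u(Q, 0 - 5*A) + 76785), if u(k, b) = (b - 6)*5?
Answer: 1/77005 ≈ 1.2986e-5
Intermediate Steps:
A = -10 (A = -8 - 2 = -10)
u(k, b) = -30 + 5*b (u(k, b) = (-6 + b)*5 = -30 + 5*b)
1/(u(Q, 0 - 5*A) + 76785) = 1/((-30 + 5*(0 - 5*(-10))) + 76785) = 1/((-30 + 5*(0 + 50)) + 76785) = 1/((-30 + 5*50) + 76785) = 1/((-30 + 250) + 76785) = 1/(220 + 76785) = 1/77005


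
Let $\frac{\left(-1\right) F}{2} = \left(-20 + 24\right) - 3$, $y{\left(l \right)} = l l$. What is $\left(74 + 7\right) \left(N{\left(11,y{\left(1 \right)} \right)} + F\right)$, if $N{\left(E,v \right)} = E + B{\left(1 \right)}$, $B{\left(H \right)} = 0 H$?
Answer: $729$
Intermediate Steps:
$B{\left(H \right)} = 0$
$y{\left(l \right)} = l^{2}$
$F = -2$ ($F = - 2 \left(\left(-20 + 24\right) - 3\right) = - 2 \left(4 - 3\right) = \left(-2\right) 1 = -2$)
$N{\left(E,v \right)} = E$ ($N{\left(E,v \right)} = E + 0 = E$)
$\left(74 + 7\right) \left(N{\left(11,y{\left(1 \right)} \right)} + F\right) = \left(74 + 7\right) \left(11 - 2\right) = 81 \cdot 9 = 729$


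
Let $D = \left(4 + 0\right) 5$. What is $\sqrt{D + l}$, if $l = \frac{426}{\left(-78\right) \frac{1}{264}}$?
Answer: $\frac{2 i \sqrt{60073}}{13} \approx 37.707 i$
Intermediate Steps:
$l = - \frac{18744}{13}$ ($l = \frac{426}{\left(-78\right) \frac{1}{264}} = \frac{426}{- \frac{13}{44}} = 426 \left(- \frac{44}{13}\right) = - \frac{18744}{13} \approx -1441.8$)
$D = 20$ ($D = 4 \cdot 5 = 20$)
$\sqrt{D + l} = \sqrt{20 - \frac{18744}{13}} = \sqrt{- \frac{18484}{13}} = \frac{2 i \sqrt{60073}}{13}$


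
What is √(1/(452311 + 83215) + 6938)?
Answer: √1989735815273614/535526 ≈ 83.295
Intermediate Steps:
√(1/(452311 + 83215) + 6938) = √(1/535526 + 6938) = √(3715479389/535526) = √1989735815273614/535526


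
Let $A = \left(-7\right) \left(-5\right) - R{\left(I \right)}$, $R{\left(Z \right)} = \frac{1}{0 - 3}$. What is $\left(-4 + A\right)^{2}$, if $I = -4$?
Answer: $\frac{8836}{9} \approx 981.78$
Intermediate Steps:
$R{\left(Z \right)} = - \frac{1}{3}$ ($R{\left(Z \right)} = \frac{1}{-3} = - \frac{1}{3}$)
$A = \frac{106}{3}$ ($A = \left(-7\right) \left(-5\right) - - \frac{1}{3} = 35 + \frac{1}{3} = \frac{106}{3} \approx 35.333$)
$\left(-4 + A\right)^{2} = \left(-4 + \frac{106}{3}\right)^{2} = \left(\frac{94}{3}\right)^{2} = \frac{8836}{9}$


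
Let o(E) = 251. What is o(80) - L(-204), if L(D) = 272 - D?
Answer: -225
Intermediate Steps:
o(80) - L(-204) = 251 - (272 - 1*(-204)) = 251 - (272 + 204) = 251 - 1*476 = 251 - 476 = -225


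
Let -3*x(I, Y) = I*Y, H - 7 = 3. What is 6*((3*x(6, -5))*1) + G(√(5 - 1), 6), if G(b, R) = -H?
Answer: 170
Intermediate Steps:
H = 10 (H = 7 + 3 = 10)
G(b, R) = -10 (G(b, R) = -1*10 = -10)
x(I, Y) = -I*Y/3
6*((3*x(6, -5))*1) + G(√(5 - 1), 6) = 6*((3*(-⅓*6*(-5)))*1) - 10 = 6*((3*10)*1) - 10 = 6*(30*1) - 10 = 6*30 - 10 = 180 - 10 = 170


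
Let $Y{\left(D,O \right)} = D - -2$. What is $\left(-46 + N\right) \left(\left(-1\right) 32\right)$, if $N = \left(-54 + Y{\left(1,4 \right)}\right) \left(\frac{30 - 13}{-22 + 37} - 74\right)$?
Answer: $- \frac{587232}{5} \approx -1.1745 \cdot 10^{5}$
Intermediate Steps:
$Y{\left(D,O \right)} = 2 + D$ ($Y{\left(D,O \right)} = D + 2 = 2 + D$)
$N = \frac{18581}{5}$ ($N = \left(-54 + \left(2 + 1\right)\right) \left(\frac{30 - 13}{-22 + 37} - 74\right) = \left(-54 + 3\right) \left(\frac{17}{15} - 74\right) = - 51 \left(17 \cdot \frac{1}{15} - 74\right) = - 51 \left(\frac{17}{15} - 74\right) = \left(-51\right) \left(- \frac{1093}{15}\right) = \frac{18581}{5} \approx 3716.2$)
$\left(-46 + N\right) \left(\left(-1\right) 32\right) = \left(-46 + \frac{18581}{5}\right) \left(\left(-1\right) 32\right) = \frac{18351}{5} \left(-32\right) = - \frac{587232}{5}$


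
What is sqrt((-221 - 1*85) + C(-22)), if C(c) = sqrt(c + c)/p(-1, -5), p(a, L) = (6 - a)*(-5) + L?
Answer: sqrt(-30600 - 5*I*sqrt(11))/10 ≈ 0.00474 - 17.493*I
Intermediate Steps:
p(a, L) = -30 + L + 5*a (p(a, L) = (-30 + 5*a) + L = -30 + L + 5*a)
C(c) = -sqrt(2)*sqrt(c)/40 (C(c) = sqrt(c + c)/(-30 - 5 + 5*(-1)) = sqrt(2*c)/(-30 - 5 - 5) = (sqrt(2)*sqrt(c))/(-40) = (sqrt(2)*sqrt(c))*(-1/40) = -sqrt(2)*sqrt(c)/40)
sqrt((-221 - 1*85) + C(-22)) = sqrt((-221 - 1*85) - sqrt(2)*sqrt(-22)/40) = sqrt((-221 - 85) - sqrt(2)*I*sqrt(22)/40) = sqrt(-306 - I*sqrt(11)/20)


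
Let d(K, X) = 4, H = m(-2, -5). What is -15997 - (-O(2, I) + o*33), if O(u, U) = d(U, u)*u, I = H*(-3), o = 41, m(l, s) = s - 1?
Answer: -17342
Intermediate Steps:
m(l, s) = -1 + s
H = -6 (H = -1 - 5 = -6)
I = 18 (I = -6*(-3) = 18)
O(u, U) = 4*u
-15997 - (-O(2, I) + o*33) = -15997 - (-4*2 + 41*33) = -15997 - (-1*8 + 1353) = -15997 - (-8 + 1353) = -15997 - 1*1345 = -15997 - 1345 = -17342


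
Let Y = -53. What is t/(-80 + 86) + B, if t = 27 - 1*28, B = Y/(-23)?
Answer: 295/138 ≈ 2.1377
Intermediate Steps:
B = 53/23 (B = -53/(-23) = -53*(-1/23) = 53/23 ≈ 2.3043)
t = -1 (t = 27 - 28 = -1)
t/(-80 + 86) + B = -1/(-80 + 86) + 53/23 = -1/6 + 53/23 = -1*⅙ + 53/23 = -⅙ + 53/23 = 295/138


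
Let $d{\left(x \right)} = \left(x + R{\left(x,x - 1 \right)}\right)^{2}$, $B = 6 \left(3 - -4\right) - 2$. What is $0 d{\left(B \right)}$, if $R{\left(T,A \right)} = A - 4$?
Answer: $0$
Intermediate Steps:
$R{\left(T,A \right)} = -4 + A$
$B = 40$ ($B = 6 \left(3 + 4\right) - 2 = 6 \cdot 7 - 2 = 42 - 2 = 40$)
$d{\left(x \right)} = \left(-5 + 2 x\right)^{2}$ ($d{\left(x \right)} = \left(x + \left(-4 + \left(x - 1\right)\right)\right)^{2} = \left(x + \left(-4 + \left(-1 + x\right)\right)\right)^{2} = \left(x + \left(-5 + x\right)\right)^{2} = \left(-5 + 2 x\right)^{2}$)
$0 d{\left(B \right)} = 0 \left(-5 + 2 \cdot 40\right)^{2} = 0 \left(-5 + 80\right)^{2} = 0 \cdot 75^{2} = 0 \cdot 5625 = 0$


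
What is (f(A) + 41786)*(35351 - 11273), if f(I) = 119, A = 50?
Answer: 1008988590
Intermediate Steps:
(f(A) + 41786)*(35351 - 11273) = (119 + 41786)*(35351 - 11273) = 41905*24078 = 1008988590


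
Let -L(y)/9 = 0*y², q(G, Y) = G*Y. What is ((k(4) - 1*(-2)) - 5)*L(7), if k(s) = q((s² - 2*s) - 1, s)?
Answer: 0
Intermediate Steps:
k(s) = s*(-1 + s² - 2*s) (k(s) = ((s² - 2*s) - 1)*s = (-1 + s² - 2*s)*s = s*(-1 + s² - 2*s))
L(y) = 0 (L(y) = -0*y² = -9*0 = 0)
((k(4) - 1*(-2)) - 5)*L(7) = ((4*(-1 + 4² - 2*4) - 1*(-2)) - 5)*0 = ((4*(-1 + 16 - 8) + 2) - 5)*0 = ((4*7 + 2) - 5)*0 = ((28 + 2) - 5)*0 = (30 - 5)*0 = 25*0 = 0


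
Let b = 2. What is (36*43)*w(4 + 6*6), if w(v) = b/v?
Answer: 387/5 ≈ 77.400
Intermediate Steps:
w(v) = 2/v
(36*43)*w(4 + 6*6) = (36*43)*(2/(4 + 6*6)) = 1548*(2/(4 + 36)) = 1548*(2/40) = 1548*(2*(1/40)) = 1548*(1/20) = 387/5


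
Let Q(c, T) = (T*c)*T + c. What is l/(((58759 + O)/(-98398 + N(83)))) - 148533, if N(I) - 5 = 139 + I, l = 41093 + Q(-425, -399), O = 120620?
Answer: 2203885154480/59793 ≈ 3.6859e+7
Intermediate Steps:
Q(c, T) = c + c*T² (Q(c, T) = c*T² + c = c + c*T²)
l = -67619757 (l = 41093 - 425*(1 + (-399)²) = 41093 - 425*(1 + 159201) = 41093 - 425*159202 = 41093 - 67660850 = -67619757)
N(I) = 144 + I (N(I) = 5 + (139 + I) = 144 + I)
l/(((58759 + O)/(-98398 + N(83)))) - 148533 = -67619757*(-98398 + (144 + 83))/(58759 + 120620) - 148533 = -67619757/(179379/(-98398 + 227)) - 148533 = -67619757/(179379/(-98171)) - 148533 = -67619757/(179379*(-1/98171)) - 148533 = -67619757/(-179379/98171) - 148533 = -67619757*(-98171/179379) - 148533 = 2212766388149/59793 - 148533 = 2203885154480/59793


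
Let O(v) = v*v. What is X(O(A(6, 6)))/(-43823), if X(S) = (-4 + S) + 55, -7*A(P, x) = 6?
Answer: -195/165179 ≈ -0.0011805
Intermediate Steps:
A(P, x) = -6/7 (A(P, x) = -⅐*6 = -6/7)
O(v) = v²
X(S) = 51 + S
X(O(A(6, 6)))/(-43823) = (51 + (-6/7)²)/(-43823) = (51 + 36/49)*(-1/43823) = (2535/49)*(-1/43823) = -195/165179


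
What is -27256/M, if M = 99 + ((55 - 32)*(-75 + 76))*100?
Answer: -27256/2399 ≈ -11.361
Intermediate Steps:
M = 2399 (M = 99 + (23*1)*100 = 99 + 23*100 = 99 + 2300 = 2399)
-27256/M = -27256/2399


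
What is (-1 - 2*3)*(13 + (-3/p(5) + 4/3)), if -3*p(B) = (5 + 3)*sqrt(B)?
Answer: -301/3 - 63*sqrt(5)/40 ≈ -103.86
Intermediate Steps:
p(B) = -8*sqrt(B)/3 (p(B) = -(5 + 3)*sqrt(B)/3 = -8*sqrt(B)/3)
(-1 - 2*3)*(13 + (-3/p(5) + 4/3)) = (-1 - 2*3)*(13 + (-3*(-3*sqrt(5)/40) + 4/3)) = (-1 - 6)*(13 + (-(-9)*sqrt(5)/40 + 4*(1/3))) = -7*(13 + (9*sqrt(5)/40 + 4/3)) = -7*(13 + (4/3 + 9*sqrt(5)/40)) = -7*(43/3 + 9*sqrt(5)/40) = -301/3 - 63*sqrt(5)/40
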